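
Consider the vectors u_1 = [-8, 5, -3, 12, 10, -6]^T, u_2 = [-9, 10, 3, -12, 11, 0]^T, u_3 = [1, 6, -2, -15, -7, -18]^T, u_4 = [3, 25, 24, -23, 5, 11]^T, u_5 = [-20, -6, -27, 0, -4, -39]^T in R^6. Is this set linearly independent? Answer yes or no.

Form the matrix with these vectors as rows and row reduce.
R2 ← R2 − (9/8)·R1: [0, 35/8, 51/8, -51/2, -1/4, 27/4]
R3 ← R3 + (1/8)·R1: [0, 53/8, -19/8, -27/2, -23/4, -75/4]
R4 ← R4 + (3/8)·R1: [0, 215/8, 183/8, -37/2, 35/4, 35/4]
R5 ← R5 − (5/2)·R1: [0, -37/2, -39/2, -30, -29, -24]
R3 ← R3 − (53/35)·R2: [0, 0, -421/35, 879/35, -188/35, -1014/35]
R4 ← R4 − (43/7)·R2: [0, 0, -114/7, 967/7, 72/7, -229/7]
R5 ← R5 + (148/35)·R2: [0, 0, 261/35, -4824/35, -1052/35, 159/35]
R4 ← R4 − (570/421)·R3: [0, 0, 0, 43843/421, 7392/421, 2741/421]
R5 ← R5 + (261/421)·R3: [0, 0, 0, -51471/421, -14056/421, -5649/421]
R5 ← R5 + (51471/43843)·R4: [0, 0, 0, 0, -560056/43843, -253176/43843]
5 nonzero rows, so the 5 vectors span a space of dimension 5.
Since 5 = 5, the vectors are linearly independent.

yes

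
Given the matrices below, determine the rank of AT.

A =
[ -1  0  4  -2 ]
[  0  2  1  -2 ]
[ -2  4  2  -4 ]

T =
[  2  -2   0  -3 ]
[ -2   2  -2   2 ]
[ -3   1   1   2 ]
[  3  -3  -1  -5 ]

First compute AT:
[[-20,  12,   6,  21],
 [-13,  11,  -1,  16],
 [-30,  26,  -2,  38]]
Now row reduce the product.
R2 ← R2 − (13/20)·R1: [0, 16/5, -49/10, 47/20]
R3 ← R3 − (3/2)·R1: [0, 8, -11, 13/2]
R3 ← R3 − (5/2)·R2: [0, 0, 5/4, 5/8]
3 nonzero rows, so rank(AT) = 3.

3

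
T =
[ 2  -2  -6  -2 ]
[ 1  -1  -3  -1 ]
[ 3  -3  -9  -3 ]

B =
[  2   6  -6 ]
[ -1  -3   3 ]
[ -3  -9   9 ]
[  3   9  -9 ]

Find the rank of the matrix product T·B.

First compute TB:
[[ 18,  54, -54],
 [  9,  27, -27],
 [ 27,  81, -81]]
Now row reduce the product.
R2 ← R2 − (1/2)·R1: [0, 0, 0]
R3 ← R3 − (3/2)·R1: [0, 0, 0]
1 nonzero row, so rank(TB) = 1.

1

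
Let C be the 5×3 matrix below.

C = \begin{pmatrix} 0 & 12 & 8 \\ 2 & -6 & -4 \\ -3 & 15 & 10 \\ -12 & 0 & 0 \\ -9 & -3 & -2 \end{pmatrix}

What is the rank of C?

Row reduce to echelon form.
Swap R1 ↔ R2
R3 ← R3 + (3/2)·R1: [0, 6, 4]
R4 ← R4 + (6)·R1: [0, -36, -24]
R5 ← R5 + (9/2)·R1: [0, -30, -20]
R3 ← R3 − (1/2)·R2: [0, 0, 0]
R4 ← R4 + (3)·R2: [0, 0, 0]
R5 ← R5 + (5/2)·R2: [0, 0, 0]
Echelon form has 2 nonzero rows, so rank(C) = 2.

2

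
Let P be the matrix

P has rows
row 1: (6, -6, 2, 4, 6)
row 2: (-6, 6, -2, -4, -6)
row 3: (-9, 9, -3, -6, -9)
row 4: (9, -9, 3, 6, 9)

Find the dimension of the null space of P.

4

Row reduce to echelon form.
R2 ← R2 + R1: [0, 0, 0, 0, 0]
R3 ← R3 + (3/2)·R1: [0, 0, 0, 0, 0]
R4 ← R4 − (3/2)·R1: [0, 0, 0, 0, 0]
1 nonzero row, so rank(P) = 1.
P has 5 columns; by rank–nullity, nullity = 5 − 1 = 4.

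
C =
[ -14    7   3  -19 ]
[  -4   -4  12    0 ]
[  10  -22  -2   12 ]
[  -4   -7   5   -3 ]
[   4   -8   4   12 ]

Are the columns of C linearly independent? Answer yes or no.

yes

Row reduce C to echelon form.
R2 ← R2 − (2/7)·R1: [0, -6, 78/7, 38/7]
R3 ← R3 + (5/7)·R1: [0, -17, 1/7, -11/7]
R4 ← R4 − (2/7)·R1: [0, -9, 29/7, 17/7]
R5 ← R5 + (2/7)·R1: [0, -6, 34/7, 46/7]
R3 ← R3 − (17/6)·R2: [0, 0, -220/7, -356/21]
R4 ← R4 − (3/2)·R2: [0, 0, -88/7, -40/7]
R5 ← R5 − R2: [0, 0, -44/7, 8/7]
R4 ← R4 − (2/5)·R3: [0, 0, 0, 16/15]
R5 ← R5 − (1/5)·R3: [0, 0, 0, 68/15]
R5 ← R5 − (17/4)·R4: [0, 0, 0, 0]
4 pivots among 4 columns.
Every column is a pivot column, so the columns are linearly independent.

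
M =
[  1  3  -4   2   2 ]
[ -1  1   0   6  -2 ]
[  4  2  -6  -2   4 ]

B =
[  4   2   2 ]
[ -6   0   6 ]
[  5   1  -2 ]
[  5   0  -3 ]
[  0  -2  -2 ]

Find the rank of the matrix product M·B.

First compute MB:
[[-24,  -6,  18],
 [ 20,   2, -10],
 [-36,  -6,  30]]
Now row reduce the product.
R2 ← R2 + (5/6)·R1: [0, -3, 5]
R3 ← R3 − (3/2)·R1: [0, 3, 3]
R3 ← R3 + R2: [0, 0, 8]
3 nonzero rows, so rank(MB) = 3.

3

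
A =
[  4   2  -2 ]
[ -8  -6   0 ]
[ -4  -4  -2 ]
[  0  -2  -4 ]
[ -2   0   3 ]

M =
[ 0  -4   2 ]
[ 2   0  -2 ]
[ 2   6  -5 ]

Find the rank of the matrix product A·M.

2

First compute AM:
[[  0, -28,  14],
 [-12,  32,  -4],
 [-12,   4,  10],
 [-12, -24,  24],
 [  6,  26, -19]]
Now row reduce the product.
Swap R1 ↔ R2
R3 ← R3 − R1: [0, -28, 14]
R4 ← R4 − R1: [0, -56, 28]
R5 ← R5 + (1/2)·R1: [0, 42, -21]
R3 ← R3 − R2: [0, 0, 0]
R4 ← R4 − (2)·R2: [0, 0, 0]
R5 ← R5 + (3/2)·R2: [0, 0, 0]
2 nonzero rows, so rank(AM) = 2.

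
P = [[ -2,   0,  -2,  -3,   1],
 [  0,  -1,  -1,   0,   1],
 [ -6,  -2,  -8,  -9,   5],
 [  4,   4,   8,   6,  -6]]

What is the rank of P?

Row reduce to echelon form.
R3 ← R3 − (3)·R1: [0, -2, -2, 0, 2]
R4 ← R4 + (2)·R1: [0, 4, 4, 0, -4]
R3 ← R3 − (2)·R2: [0, 0, 0, 0, 0]
R4 ← R4 + (4)·R2: [0, 0, 0, 0, 0]
Echelon form has 2 nonzero rows, so rank(P) = 2.

2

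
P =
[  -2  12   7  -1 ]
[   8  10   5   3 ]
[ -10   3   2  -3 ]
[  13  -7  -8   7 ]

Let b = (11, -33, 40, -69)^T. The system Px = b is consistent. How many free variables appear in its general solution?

0

Row reduce the augmented matrix [P | b].
R2 ← R2 + (4)·R1: [0, 58, 33, -1, 11]
R3 ← R3 − (5)·R1: [0, -57, -33, 2, -15]
R4 ← R4 + (13/2)·R1: [0, 71, 75/2, 1/2, 5/2]
R3 ← R3 + (57/58)·R2: [0, 0, -33/58, 59/58, -243/58]
R4 ← R4 − (71/58)·R2: [0, 0, -84/29, 50/29, -318/29]
R4 ← R4 − (56/11)·R3: [0, 0, 0, -38/11, 114/11]
The echelon form has 4 nonzero rows, and every pivot lies in the first 4 columns, so rank(P) = rank([P|b]) = 4.
The system is consistent.
Free variables = (unknowns) − (rank) = 4 − 4 = 0.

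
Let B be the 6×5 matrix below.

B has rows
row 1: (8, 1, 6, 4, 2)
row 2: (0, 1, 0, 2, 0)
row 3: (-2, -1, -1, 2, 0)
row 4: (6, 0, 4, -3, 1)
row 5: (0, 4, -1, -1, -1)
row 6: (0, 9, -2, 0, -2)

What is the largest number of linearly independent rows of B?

3

Row reduce to echelon form.
R3 ← R3 + (1/4)·R1: [0, -3/4, 1/2, 3, 1/2]
R4 ← R4 − (3/4)·R1: [0, -3/4, -1/2, -6, -1/2]
R3 ← R3 + (3/4)·R2: [0, 0, 1/2, 9/2, 1/2]
R4 ← R4 + (3/4)·R2: [0, 0, -1/2, -9/2, -1/2]
R5 ← R5 − (4)·R2: [0, 0, -1, -9, -1]
R6 ← R6 − (9)·R2: [0, 0, -2, -18, -2]
R4 ← R4 + R3: [0, 0, 0, 0, 0]
R5 ← R5 + (2)·R3: [0, 0, 0, 0, 0]
R6 ← R6 + (4)·R3: [0, 0, 0, 0, 0]
Echelon form has 3 nonzero rows, so rank(B) = 3.
The rank gives the maximum number of linearly independent rows: 3.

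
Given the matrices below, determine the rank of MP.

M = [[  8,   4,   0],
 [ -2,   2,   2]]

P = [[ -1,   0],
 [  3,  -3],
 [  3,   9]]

2

First compute MP:
[[  4, -12],
 [ 14,  12]]
Now row reduce the product.
R2 ← R2 − (7/2)·R1: [0, 54]
2 nonzero rows, so rank(MP) = 2.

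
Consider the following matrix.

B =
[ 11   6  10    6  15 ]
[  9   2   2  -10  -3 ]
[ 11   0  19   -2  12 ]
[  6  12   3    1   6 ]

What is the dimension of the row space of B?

4

Row reduce to echelon form.
R2 ← R2 − (9/11)·R1: [0, -32/11, -68/11, -164/11, -168/11]
R3 ← R3 − R1: [0, -6, 9, -8, -3]
R4 ← R4 − (6/11)·R1: [0, 96/11, -27/11, -25/11, -24/11]
R3 ← R3 − (33/16)·R2: [0, 0, 87/4, 91/4, 57/2]
R4 ← R4 + (3)·R2: [0, 0, -21, -47, -48]
R4 ← R4 + (28/29)·R3: [0, 0, 0, -726/29, -594/29]
Echelon form has 4 nonzero rows, so rank(B) = 4.
The row space has dimension equal to the rank: 4.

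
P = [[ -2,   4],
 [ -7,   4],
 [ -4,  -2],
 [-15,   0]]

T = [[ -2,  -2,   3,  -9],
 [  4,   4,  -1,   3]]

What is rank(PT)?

First compute PT:
[[ 20,  20, -10,  30],
 [ 30,  30, -25,  75],
 [  0,   0, -10,  30],
 [ 30,  30, -45, 135]]
Now row reduce the product.
R2 ← R2 − (3/2)·R1: [0, 0, -10, 30]
R4 ← R4 − (3/2)·R1: [0, 0, -30, 90]
R3 ← R3 − R2: [0, 0, 0, 0]
R4 ← R4 − (3)·R2: [0, 0, 0, 0]
2 nonzero rows, so rank(PT) = 2.

2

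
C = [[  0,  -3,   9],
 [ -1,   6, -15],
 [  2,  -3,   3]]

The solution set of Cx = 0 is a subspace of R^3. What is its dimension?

1

Row reduce to echelon form.
Swap R1 ↔ R2
R3 ← R3 + (2)·R1: [0, 9, -27]
R3 ← R3 + (3)·R2: [0, 0, 0]
2 nonzero rows, so rank(C) = 2.
C has 3 columns; by rank–nullity, nullity = 3 − 2 = 1.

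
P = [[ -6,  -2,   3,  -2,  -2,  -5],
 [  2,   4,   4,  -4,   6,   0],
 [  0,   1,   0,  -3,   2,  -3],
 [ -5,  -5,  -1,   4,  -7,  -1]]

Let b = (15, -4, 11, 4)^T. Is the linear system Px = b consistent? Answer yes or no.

yes

Row reduce the augmented matrix [P | b].
R2 ← R2 + (1/3)·R1: [0, 10/3, 5, -14/3, 16/3, -5/3, 1]
R4 ← R4 − (5/6)·R1: [0, -10/3, -7/2, 17/3, -16/3, 19/6, -17/2]
R3 ← R3 − (3/10)·R2: [0, 0, -3/2, -8/5, 2/5, -5/2, 107/10]
R4 ← R4 + R2: [0, 0, 3/2, 1, 0, 3/2, -15/2]
R4 ← R4 + R3: [0, 0, 0, -3/5, 2/5, -1, 16/5]
The echelon form has 4 nonzero rows, and every pivot lies in the first 6 columns, so rank(P) = rank([P|b]) = 4.
The system is consistent.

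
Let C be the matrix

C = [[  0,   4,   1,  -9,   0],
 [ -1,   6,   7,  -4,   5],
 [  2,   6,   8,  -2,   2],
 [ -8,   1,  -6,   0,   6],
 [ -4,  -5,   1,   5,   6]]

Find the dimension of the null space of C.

0

Row reduce to echelon form.
Swap R1 ↔ R2
R3 ← R3 + (2)·R1: [0, 18, 22, -10, 12]
R4 ← R4 − (8)·R1: [0, -47, -62, 32, -34]
R5 ← R5 − (4)·R1: [0, -29, -27, 21, -14]
R3 ← R3 − (9/2)·R2: [0, 0, 35/2, 61/2, 12]
R4 ← R4 + (47/4)·R2: [0, 0, -201/4, -295/4, -34]
R5 ← R5 + (29/4)·R2: [0, 0, -79/4, -177/4, -14]
R4 ← R4 + (201/70)·R3: [0, 0, 0, 484/35, 16/35]
R5 ← R5 + (79/70)·R3: [0, 0, 0, -344/35, -16/35]
R5 ← R5 + (86/121)·R4: [0, 0, 0, 0, -16/121]
5 nonzero rows, so rank(C) = 5.
C has 5 columns; by rank–nullity, nullity = 5 − 5 = 0.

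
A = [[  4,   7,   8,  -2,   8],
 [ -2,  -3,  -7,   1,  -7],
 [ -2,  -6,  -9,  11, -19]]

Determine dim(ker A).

Row reduce to echelon form.
R2 ← R2 + (1/2)·R1: [0, 1/2, -3, 0, -3]
R3 ← R3 + (1/2)·R1: [0, -5/2, -5, 10, -15]
R3 ← R3 + (5)·R2: [0, 0, -20, 10, -30]
3 nonzero rows, so rank(A) = 3.
A has 5 columns; by rank–nullity, nullity = 5 − 3 = 2.

2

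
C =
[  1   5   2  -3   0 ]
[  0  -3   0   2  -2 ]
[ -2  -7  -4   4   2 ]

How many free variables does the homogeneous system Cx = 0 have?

3

Row reduce to echelon form.
R3 ← R3 + (2)·R1: [0, 3, 0, -2, 2]
R3 ← R3 + R2: [0, 0, 0, 0, 0]
2 nonzero rows, so rank(C) = 2.
C has 5 columns; by rank–nullity, nullity = 5 − 2 = 3.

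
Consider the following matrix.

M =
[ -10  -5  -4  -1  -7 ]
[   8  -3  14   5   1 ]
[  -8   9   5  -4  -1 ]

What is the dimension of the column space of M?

Row reduce to echelon form.
R2 ← R2 + (4/5)·R1: [0, -7, 54/5, 21/5, -23/5]
R3 ← R3 − (4/5)·R1: [0, 13, 41/5, -16/5, 23/5]
R3 ← R3 + (13/7)·R2: [0, 0, 989/35, 23/5, -138/35]
Echelon form has 3 nonzero rows, so rank(M) = 3.
The column space has dimension equal to the rank: 3.

3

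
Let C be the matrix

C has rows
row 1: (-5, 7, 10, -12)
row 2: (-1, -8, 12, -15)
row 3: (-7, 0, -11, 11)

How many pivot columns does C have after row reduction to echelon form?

3

Row reduce to echelon form.
R2 ← R2 − (1/5)·R1: [0, -47/5, 10, -63/5]
R3 ← R3 − (7/5)·R1: [0, -49/5, -25, 139/5]
R3 ← R3 − (49/47)·R2: [0, 0, -1665/47, 1924/47]
Echelon form has 3 nonzero rows, so rank(C) = 3.
Each nonzero row contributes one pivot column: 3 pivot columns.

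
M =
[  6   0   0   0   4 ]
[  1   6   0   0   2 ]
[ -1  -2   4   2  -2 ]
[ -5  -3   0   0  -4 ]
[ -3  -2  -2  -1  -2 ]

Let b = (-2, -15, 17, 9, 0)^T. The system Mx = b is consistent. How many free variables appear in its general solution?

2

Row reduce the augmented matrix [M | b].
R2 ← R2 − (1/6)·R1: [0, 6, 0, 0, 4/3, -44/3]
R3 ← R3 + (1/6)·R1: [0, -2, 4, 2, -4/3, 50/3]
R4 ← R4 + (5/6)·R1: [0, -3, 0, 0, -2/3, 22/3]
R5 ← R5 + (1/2)·R1: [0, -2, -2, -1, 0, -1]
R3 ← R3 + (1/3)·R2: [0, 0, 4, 2, -8/9, 106/9]
R4 ← R4 + (1/2)·R2: [0, 0, 0, 0, 0, 0]
R5 ← R5 + (1/3)·R2: [0, 0, -2, -1, 4/9, -53/9]
R5 ← R5 + (1/2)·R3: [0, 0, 0, 0, 0, 0]
The echelon form has 3 nonzero rows, and every pivot lies in the first 5 columns, so rank(M) = rank([M|b]) = 3.
The system is consistent.
Free variables = (unknowns) − (rank) = 5 − 3 = 2.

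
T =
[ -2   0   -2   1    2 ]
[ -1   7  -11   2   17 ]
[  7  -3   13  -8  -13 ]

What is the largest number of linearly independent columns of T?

3

Row reduce to echelon form.
R2 ← R2 − (1/2)·R1: [0, 7, -10, 3/2, 16]
R3 ← R3 + (7/2)·R1: [0, -3, 6, -9/2, -6]
R3 ← R3 + (3/7)·R2: [0, 0, 12/7, -27/7, 6/7]
Echelon form has 3 nonzero rows, so rank(T) = 3.
The rank gives the maximum number of linearly independent columns: 3.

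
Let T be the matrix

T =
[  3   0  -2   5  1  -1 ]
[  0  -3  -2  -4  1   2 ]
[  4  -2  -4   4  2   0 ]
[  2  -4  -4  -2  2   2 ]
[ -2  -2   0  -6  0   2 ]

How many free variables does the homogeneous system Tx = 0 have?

4

Row reduce to echelon form.
R3 ← R3 − (4/3)·R1: [0, -2, -4/3, -8/3, 2/3, 4/3]
R4 ← R4 − (2/3)·R1: [0, -4, -8/3, -16/3, 4/3, 8/3]
R5 ← R5 + (2/3)·R1: [0, -2, -4/3, -8/3, 2/3, 4/3]
R3 ← R3 − (2/3)·R2: [0, 0, 0, 0, 0, 0]
R4 ← R4 − (4/3)·R2: [0, 0, 0, 0, 0, 0]
R5 ← R5 − (2/3)·R2: [0, 0, 0, 0, 0, 0]
2 nonzero rows, so rank(T) = 2.
T has 6 columns; by rank–nullity, nullity = 6 − 2 = 4.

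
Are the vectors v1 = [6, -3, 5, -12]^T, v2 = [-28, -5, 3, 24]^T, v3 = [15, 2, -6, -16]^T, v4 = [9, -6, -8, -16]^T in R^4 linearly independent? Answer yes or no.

Form the matrix with these vectors as rows and row reduce.
R2 ← R2 + (14/3)·R1: [0, -19, 79/3, -32]
R3 ← R3 − (5/2)·R1: [0, 19/2, -37/2, 14]
R4 ← R4 − (3/2)·R1: [0, -3/2, -31/2, 2]
R3 ← R3 + (1/2)·R2: [0, 0, -16/3, -2]
R4 ← R4 − (3/38)·R2: [0, 0, -334/19, 86/19]
R4 ← R4 − (501/152)·R3: [0, 0, 0, 845/76]
4 nonzero rows, so the 4 vectors span a space of dimension 4.
Since 4 = 4, the vectors are linearly independent.

yes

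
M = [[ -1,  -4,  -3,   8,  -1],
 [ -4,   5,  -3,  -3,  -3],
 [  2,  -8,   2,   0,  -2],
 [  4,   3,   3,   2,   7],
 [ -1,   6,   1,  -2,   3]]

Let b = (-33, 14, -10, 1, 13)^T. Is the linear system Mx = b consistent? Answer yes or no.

yes

Row reduce the augmented matrix [M | b].
R2 ← R2 − (4)·R1: [0, 21, 9, -35, 1, 146]
R3 ← R3 + (2)·R1: [0, -16, -4, 16, -4, -76]
R4 ← R4 + (4)·R1: [0, -13, -9, 34, 3, -131]
R5 ← R5 − R1: [0, 10, 4, -10, 4, 46]
R3 ← R3 + (16/21)·R2: [0, 0, 20/7, -32/3, -68/21, 740/21]
R4 ← R4 + (13/21)·R2: [0, 0, -24/7, 37/3, 76/21, -853/21]
R5 ← R5 − (10/21)·R2: [0, 0, -2/7, 20/3, 74/21, -494/21]
R4 ← R4 + (6/5)·R3: [0, 0, 0, -7/15, -4/15, 5/3]
R5 ← R5 + (1/10)·R3: [0, 0, 0, 28/5, 16/5, -20]
R5 ← R5 + (12)·R4: [0, 0, 0, 0, 0, 0]
The echelon form has 4 nonzero rows, and every pivot lies in the first 5 columns, so rank(M) = rank([M|b]) = 4.
The system is consistent.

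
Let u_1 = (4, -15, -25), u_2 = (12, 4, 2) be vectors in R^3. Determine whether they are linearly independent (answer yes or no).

yes

Form the matrix with these vectors as rows and row reduce.
R2 ← R2 − (3)·R1: [0, 49, 77]
2 nonzero rows, so the 2 vectors span a space of dimension 2.
Since 2 = 2, the vectors are linearly independent.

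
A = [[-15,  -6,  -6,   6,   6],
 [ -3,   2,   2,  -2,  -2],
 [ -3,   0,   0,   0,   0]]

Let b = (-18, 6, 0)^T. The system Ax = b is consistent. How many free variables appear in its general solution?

3

Row reduce the augmented matrix [A | b].
R2 ← R2 − (1/5)·R1: [0, 16/5, 16/5, -16/5, -16/5, 48/5]
R3 ← R3 − (1/5)·R1: [0, 6/5, 6/5, -6/5, -6/5, 18/5]
R3 ← R3 − (3/8)·R2: [0, 0, 0, 0, 0, 0]
The echelon form has 2 nonzero rows, and every pivot lies in the first 5 columns, so rank(A) = rank([A|b]) = 2.
The system is consistent.
Free variables = (unknowns) − (rank) = 5 − 2 = 3.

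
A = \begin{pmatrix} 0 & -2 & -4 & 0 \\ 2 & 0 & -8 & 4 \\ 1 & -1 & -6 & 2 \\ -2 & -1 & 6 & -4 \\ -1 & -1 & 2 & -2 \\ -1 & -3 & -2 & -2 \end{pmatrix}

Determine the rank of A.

Row reduce to echelon form.
Swap R1 ↔ R2
R3 ← R3 − (1/2)·R1: [0, -1, -2, 0]
R4 ← R4 + R1: [0, -1, -2, 0]
R5 ← R5 + (1/2)·R1: [0, -1, -2, 0]
R6 ← R6 + (1/2)·R1: [0, -3, -6, 0]
R3 ← R3 − (1/2)·R2: [0, 0, 0, 0]
R4 ← R4 − (1/2)·R2: [0, 0, 0, 0]
R5 ← R5 − (1/2)·R2: [0, 0, 0, 0]
R6 ← R6 − (3/2)·R2: [0, 0, 0, 0]
Echelon form has 2 nonzero rows, so rank(A) = 2.

2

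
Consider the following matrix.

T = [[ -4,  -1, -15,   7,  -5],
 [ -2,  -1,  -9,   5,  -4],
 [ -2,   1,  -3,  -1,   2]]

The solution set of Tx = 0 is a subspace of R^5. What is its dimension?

3

Row reduce to echelon form.
R2 ← R2 − (1/2)·R1: [0, -1/2, -3/2, 3/2, -3/2]
R3 ← R3 − (1/2)·R1: [0, 3/2, 9/2, -9/2, 9/2]
R3 ← R3 + (3)·R2: [0, 0, 0, 0, 0]
2 nonzero rows, so rank(T) = 2.
T has 5 columns; by rank–nullity, nullity = 5 − 2 = 3.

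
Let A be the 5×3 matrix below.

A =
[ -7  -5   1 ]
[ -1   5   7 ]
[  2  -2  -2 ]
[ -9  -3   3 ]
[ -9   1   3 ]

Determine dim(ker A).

Row reduce to echelon form.
R2 ← R2 − (1/7)·R1: [0, 40/7, 48/7]
R3 ← R3 + (2/7)·R1: [0, -24/7, -12/7]
R4 ← R4 − (9/7)·R1: [0, 24/7, 12/7]
R5 ← R5 − (9/7)·R1: [0, 52/7, 12/7]
R3 ← R3 + (3/5)·R2: [0, 0, 12/5]
R4 ← R4 − (3/5)·R2: [0, 0, -12/5]
R5 ← R5 − (13/10)·R2: [0, 0, -36/5]
R4 ← R4 + R3: [0, 0, 0]
R5 ← R5 + (3)·R3: [0, 0, 0]
3 nonzero rows, so rank(A) = 3.
A has 3 columns; by rank–nullity, nullity = 3 − 3 = 0.

0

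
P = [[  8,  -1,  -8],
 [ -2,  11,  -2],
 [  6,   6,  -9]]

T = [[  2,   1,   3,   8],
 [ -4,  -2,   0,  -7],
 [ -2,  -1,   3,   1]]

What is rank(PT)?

First compute PT:
[[ 36,  18,   0,  63],
 [-44, -22, -12, -95],
 [  6,   3,  -9,  -3]]
Now row reduce the product.
R2 ← R2 + (11/9)·R1: [0, 0, -12, -18]
R3 ← R3 − (1/6)·R1: [0, 0, -9, -27/2]
R3 ← R3 − (3/4)·R2: [0, 0, 0, 0]
2 nonzero rows, so rank(PT) = 2.

2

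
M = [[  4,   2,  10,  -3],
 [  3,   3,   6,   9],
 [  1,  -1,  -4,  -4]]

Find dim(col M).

Row reduce to echelon form.
R2 ← R2 − (3/4)·R1: [0, 3/2, -3/2, 45/4]
R3 ← R3 − (1/4)·R1: [0, -3/2, -13/2, -13/4]
R3 ← R3 + R2: [0, 0, -8, 8]
Echelon form has 3 nonzero rows, so rank(M) = 3.
The column space has dimension equal to the rank: 3.

3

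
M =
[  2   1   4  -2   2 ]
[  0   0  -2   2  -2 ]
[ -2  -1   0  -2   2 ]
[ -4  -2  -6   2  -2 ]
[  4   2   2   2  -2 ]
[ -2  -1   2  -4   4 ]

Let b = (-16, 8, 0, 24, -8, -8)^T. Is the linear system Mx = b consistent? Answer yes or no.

yes

Row reduce the augmented matrix [M | b].
R3 ← R3 + R1: [0, 0, 4, -4, 4, -16]
R4 ← R4 + (2)·R1: [0, 0, 2, -2, 2, -8]
R5 ← R5 − (2)·R1: [0, 0, -6, 6, -6, 24]
R6 ← R6 + R1: [0, 0, 6, -6, 6, -24]
R3 ← R3 + (2)·R2: [0, 0, 0, 0, 0, 0]
R4 ← R4 + R2: [0, 0, 0, 0, 0, 0]
R5 ← R5 − (3)·R2: [0, 0, 0, 0, 0, 0]
R6 ← R6 + (3)·R2: [0, 0, 0, 0, 0, 0]
The echelon form has 2 nonzero rows, and every pivot lies in the first 5 columns, so rank(M) = rank([M|b]) = 2.
The system is consistent.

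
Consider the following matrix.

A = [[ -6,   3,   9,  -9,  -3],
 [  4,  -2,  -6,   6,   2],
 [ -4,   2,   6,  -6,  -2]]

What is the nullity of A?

Row reduce to echelon form.
R2 ← R2 + (2/3)·R1: [0, 0, 0, 0, 0]
R3 ← R3 − (2/3)·R1: [0, 0, 0, 0, 0]
1 nonzero row, so rank(A) = 1.
A has 5 columns; by rank–nullity, nullity = 5 − 1 = 4.

4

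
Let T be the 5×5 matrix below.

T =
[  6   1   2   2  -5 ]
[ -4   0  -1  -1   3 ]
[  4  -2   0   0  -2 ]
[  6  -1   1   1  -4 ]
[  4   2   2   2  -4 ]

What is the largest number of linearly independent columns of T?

Row reduce to echelon form.
R2 ← R2 + (2/3)·R1: [0, 2/3, 1/3, 1/3, -1/3]
R3 ← R3 − (2/3)·R1: [0, -8/3, -4/3, -4/3, 4/3]
R4 ← R4 − R1: [0, -2, -1, -1, 1]
R5 ← R5 − (2/3)·R1: [0, 4/3, 2/3, 2/3, -2/3]
R3 ← R3 + (4)·R2: [0, 0, 0, 0, 0]
R4 ← R4 + (3)·R2: [0, 0, 0, 0, 0]
R5 ← R5 − (2)·R2: [0, 0, 0, 0, 0]
Echelon form has 2 nonzero rows, so rank(T) = 2.
The rank gives the maximum number of linearly independent columns: 2.

2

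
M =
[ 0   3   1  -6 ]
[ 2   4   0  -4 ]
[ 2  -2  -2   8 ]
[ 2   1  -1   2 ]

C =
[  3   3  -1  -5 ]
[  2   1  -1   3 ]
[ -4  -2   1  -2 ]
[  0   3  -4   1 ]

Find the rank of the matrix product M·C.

2

First compute MC:
[[  2, -17,  22,   1],
 [ 14,  -2,  10,  -2],
 [ 10,  32, -34,  -4],
 [ 12,  15, -12,  -3]]
Now row reduce the product.
R2 ← R2 − (7)·R1: [0, 117, -144, -9]
R3 ← R3 − (5)·R1: [0, 117, -144, -9]
R4 ← R4 − (6)·R1: [0, 117, -144, -9]
R3 ← R3 − R2: [0, 0, 0, 0]
R4 ← R4 − R2: [0, 0, 0, 0]
2 nonzero rows, so rank(MC) = 2.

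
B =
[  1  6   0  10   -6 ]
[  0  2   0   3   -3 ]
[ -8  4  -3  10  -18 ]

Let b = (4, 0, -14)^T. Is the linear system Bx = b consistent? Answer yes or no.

yes

Row reduce the augmented matrix [B | b].
R3 ← R3 + (8)·R1: [0, 52, -3, 90, -66, 18]
R3 ← R3 − (26)·R2: [0, 0, -3, 12, 12, 18]
The echelon form has 3 nonzero rows, and every pivot lies in the first 5 columns, so rank(B) = rank([B|b]) = 3.
The system is consistent.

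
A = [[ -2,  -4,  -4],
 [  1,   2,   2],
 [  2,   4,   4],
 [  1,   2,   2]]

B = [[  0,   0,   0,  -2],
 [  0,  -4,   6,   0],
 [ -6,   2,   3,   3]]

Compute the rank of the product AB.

1

First compute AB:
[[ 24,   8, -36,  -8],
 [-12,  -4,  18,   4],
 [-24,  -8,  36,   8],
 [-12,  -4,  18,   4]]
Now row reduce the product.
R2 ← R2 + (1/2)·R1: [0, 0, 0, 0]
R3 ← R3 + R1: [0, 0, 0, 0]
R4 ← R4 + (1/2)·R1: [0, 0, 0, 0]
1 nonzero row, so rank(AB) = 1.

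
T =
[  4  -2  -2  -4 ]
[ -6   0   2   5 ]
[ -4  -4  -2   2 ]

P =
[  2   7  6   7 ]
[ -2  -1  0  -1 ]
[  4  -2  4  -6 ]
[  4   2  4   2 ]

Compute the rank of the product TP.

First compute TP:
[[-12,  26,   0,  34],
 [ 16, -36,  -8, -44],
 [  0, -16, -24,  -8]]
Now row reduce the product.
R2 ← R2 + (4/3)·R1: [0, -4/3, -8, 4/3]
R3 ← R3 − (12)·R2: [0, 0, 72, -24]
3 nonzero rows, so rank(TP) = 3.

3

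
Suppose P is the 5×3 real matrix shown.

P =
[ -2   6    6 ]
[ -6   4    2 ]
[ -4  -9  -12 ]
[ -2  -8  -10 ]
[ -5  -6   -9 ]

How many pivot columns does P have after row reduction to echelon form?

Row reduce to echelon form.
R2 ← R2 − (3)·R1: [0, -14, -16]
R3 ← R3 − (2)·R1: [0, -21, -24]
R4 ← R4 − R1: [0, -14, -16]
R5 ← R5 − (5/2)·R1: [0, -21, -24]
R3 ← R3 − (3/2)·R2: [0, 0, 0]
R4 ← R4 − R2: [0, 0, 0]
R5 ← R5 − (3/2)·R2: [0, 0, 0]
Echelon form has 2 nonzero rows, so rank(P) = 2.
Each nonzero row contributes one pivot column: 2 pivot columns.

2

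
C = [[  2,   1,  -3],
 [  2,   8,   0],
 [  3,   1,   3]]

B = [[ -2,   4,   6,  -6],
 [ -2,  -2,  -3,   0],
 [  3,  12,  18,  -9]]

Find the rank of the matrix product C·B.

2

First compute CB:
[[-15, -30, -45,  15],
 [-20,  -8, -12, -12],
 [  1,  46,  69, -45]]
Now row reduce the product.
R2 ← R2 − (4/3)·R1: [0, 32, 48, -32]
R3 ← R3 + (1/15)·R1: [0, 44, 66, -44]
R3 ← R3 − (11/8)·R2: [0, 0, 0, 0]
2 nonzero rows, so rank(CB) = 2.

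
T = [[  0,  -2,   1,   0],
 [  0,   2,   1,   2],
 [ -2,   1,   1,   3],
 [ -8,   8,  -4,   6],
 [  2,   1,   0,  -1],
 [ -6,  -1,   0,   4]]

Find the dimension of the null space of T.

Row reduce to echelon form.
Swap R1 ↔ R3
R4 ← R4 − (4)·R1: [0, 4, -8, -6]
R5 ← R5 + R1: [0, 2, 1, 2]
R6 ← R6 − (3)·R1: [0, -4, -3, -5]
R3 ← R3 + R2: [0, 0, 2, 2]
R4 ← R4 − (2)·R2: [0, 0, -10, -10]
R5 ← R5 − R2: [0, 0, 0, 0]
R6 ← R6 + (2)·R2: [0, 0, -1, -1]
R4 ← R4 + (5)·R3: [0, 0, 0, 0]
R6 ← R6 + (1/2)·R3: [0, 0, 0, 0]
3 nonzero rows, so rank(T) = 3.
T has 4 columns; by rank–nullity, nullity = 4 − 3 = 1.

1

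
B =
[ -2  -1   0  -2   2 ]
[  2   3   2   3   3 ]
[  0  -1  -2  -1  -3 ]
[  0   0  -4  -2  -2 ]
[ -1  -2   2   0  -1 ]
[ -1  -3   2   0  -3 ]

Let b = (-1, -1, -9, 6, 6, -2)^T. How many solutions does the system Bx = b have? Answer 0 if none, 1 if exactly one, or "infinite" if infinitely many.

0

Row reduce the augmented matrix [B | b].
R2 ← R2 + R1: [0, 2, 2, 1, 5, -2]
R5 ← R5 − (1/2)·R1: [0, -3/2, 2, 1, -2, 13/2]
R6 ← R6 − (1/2)·R1: [0, -5/2, 2, 1, -4, -3/2]
R3 ← R3 + (1/2)·R2: [0, 0, -1, -1/2, -1/2, -10]
R5 ← R5 + (3/4)·R2: [0, 0, 7/2, 7/4, 7/4, 5]
R6 ← R6 + (5/4)·R2: [0, 0, 9/2, 9/4, 9/4, -4]
R4 ← R4 − (4)·R3: [0, 0, 0, 0, 0, 46]
R5 ← R5 + (7/2)·R3: [0, 0, 0, 0, 0, -30]
R6 ← R6 + (9/2)·R3: [0, 0, 0, 0, 0, -49]
R5 ← R5 + (15/23)·R4: [0, 0, 0, 0, 0, 0]
R6 ← R6 + (49/46)·R4: [0, 0, 0, 0, 0, 0]
The echelon form has 4 nonzero rows; the last pivot sits in the augmented column, so rank(B) = 3 but rank([B|b]) = 4.
Since the ranks differ, the system is inconsistent.
It has no solutions.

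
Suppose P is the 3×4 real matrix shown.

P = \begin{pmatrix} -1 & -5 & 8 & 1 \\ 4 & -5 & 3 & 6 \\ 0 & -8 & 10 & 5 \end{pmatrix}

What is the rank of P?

3

Row reduce to echelon form.
R2 ← R2 + (4)·R1: [0, -25, 35, 10]
R3 ← R3 − (8/25)·R2: [0, 0, -6/5, 9/5]
Echelon form has 3 nonzero rows, so rank(P) = 3.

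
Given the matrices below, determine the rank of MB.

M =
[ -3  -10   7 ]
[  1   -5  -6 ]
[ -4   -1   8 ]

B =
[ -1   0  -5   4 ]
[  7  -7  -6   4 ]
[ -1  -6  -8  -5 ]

3

First compute MB:
[[-74,  28,  19, -87],
 [-30,  71,  73,  14],
 [-11, -41, -38, -60]]
Now row reduce the product.
R2 ← R2 − (15/37)·R1: [0, 2207/37, 2416/37, 1823/37]
R3 ← R3 − (11/74)·R1: [0, -1671/37, -3021/74, -3483/74]
R3 ← R3 + (1671/2207)·R2: [0, 0, 38025/4414, -43095/4414]
3 nonzero rows, so rank(MB) = 3.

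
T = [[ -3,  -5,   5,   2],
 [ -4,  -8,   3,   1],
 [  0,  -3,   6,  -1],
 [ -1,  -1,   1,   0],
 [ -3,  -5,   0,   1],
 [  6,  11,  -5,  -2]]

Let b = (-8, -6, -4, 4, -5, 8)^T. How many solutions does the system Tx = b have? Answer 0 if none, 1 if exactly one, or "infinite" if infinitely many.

Row reduce the augmented matrix [T | b].
R2 ← R2 − (4/3)·R1: [0, -4/3, -11/3, -5/3, 14/3]
R4 ← R4 − (1/3)·R1: [0, 2/3, -2/3, -2/3, 20/3]
R5 ← R5 − R1: [0, 0, -5, -1, 3]
R6 ← R6 + (2)·R1: [0, 1, 5, 2, -8]
R3 ← R3 − (9/4)·R2: [0, 0, 57/4, 11/4, -29/2]
R4 ← R4 + (1/2)·R2: [0, 0, -5/2, -3/2, 9]
R6 ← R6 + (3/4)·R2: [0, 0, 9/4, 3/4, -9/2]
R4 ← R4 + (10/57)·R3: [0, 0, 0, -58/57, 368/57]
R5 ← R5 + (20/57)·R3: [0, 0, 0, -2/57, -119/57]
R6 ← R6 − (3/19)·R3: [0, 0, 0, 6/19, -42/19]
R5 ← R5 − (1/29)·R4: [0, 0, 0, 0, -67/29]
R6 ← R6 + (9/29)·R4: [0, 0, 0, 0, -6/29]
R6 ← R6 − (6/67)·R5: [0, 0, 0, 0, 0]
The echelon form has 5 nonzero rows; the last pivot sits in the augmented column, so rank(T) = 4 but rank([T|b]) = 5.
Since the ranks differ, the system is inconsistent.
It has no solutions.

0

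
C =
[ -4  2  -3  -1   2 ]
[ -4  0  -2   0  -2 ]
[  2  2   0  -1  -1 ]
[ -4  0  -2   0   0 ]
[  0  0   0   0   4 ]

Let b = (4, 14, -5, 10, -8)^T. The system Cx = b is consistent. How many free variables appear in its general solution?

2

Row reduce the augmented matrix [C | b].
R2 ← R2 − R1: [0, -2, 1, 1, -4, 10]
R3 ← R3 + (1/2)·R1: [0, 3, -3/2, -3/2, 0, -3]
R4 ← R4 − R1: [0, -2, 1, 1, -2, 6]
R3 ← R3 + (3/2)·R2: [0, 0, 0, 0, -6, 12]
R4 ← R4 − R2: [0, 0, 0, 0, 2, -4]
R4 ← R4 + (1/3)·R3: [0, 0, 0, 0, 0, 0]
R5 ← R5 + (2/3)·R3: [0, 0, 0, 0, 0, 0]
The echelon form has 3 nonzero rows, and every pivot lies in the first 5 columns, so rank(C) = rank([C|b]) = 3.
The system is consistent.
Free variables = (unknowns) − (rank) = 5 − 3 = 2.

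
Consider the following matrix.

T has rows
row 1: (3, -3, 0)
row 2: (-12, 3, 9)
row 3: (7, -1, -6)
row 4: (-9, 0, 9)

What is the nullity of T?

Row reduce to echelon form.
R2 ← R2 + (4)·R1: [0, -9, 9]
R3 ← R3 − (7/3)·R1: [0, 6, -6]
R4 ← R4 + (3)·R1: [0, -9, 9]
R3 ← R3 + (2/3)·R2: [0, 0, 0]
R4 ← R4 − R2: [0, 0, 0]
2 nonzero rows, so rank(T) = 2.
T has 3 columns; by rank–nullity, nullity = 3 − 2 = 1.

1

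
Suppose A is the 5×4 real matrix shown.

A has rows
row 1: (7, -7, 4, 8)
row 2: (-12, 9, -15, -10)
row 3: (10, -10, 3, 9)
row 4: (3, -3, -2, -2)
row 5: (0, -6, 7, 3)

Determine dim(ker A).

Row reduce to echelon form.
R2 ← R2 + (12/7)·R1: [0, -3, -57/7, 26/7]
R3 ← R3 − (10/7)·R1: [0, 0, -19/7, -17/7]
R4 ← R4 − (3/7)·R1: [0, 0, -26/7, -38/7]
R5 ← R5 − (2)·R2: [0, 0, 163/7, -31/7]
R4 ← R4 − (26/19)·R3: [0, 0, 0, -40/19]
R5 ← R5 + (163/19)·R3: [0, 0, 0, -480/19]
R5 ← R5 − (12)·R4: [0, 0, 0, 0]
4 nonzero rows, so rank(A) = 4.
A has 4 columns; by rank–nullity, nullity = 4 − 4 = 0.

0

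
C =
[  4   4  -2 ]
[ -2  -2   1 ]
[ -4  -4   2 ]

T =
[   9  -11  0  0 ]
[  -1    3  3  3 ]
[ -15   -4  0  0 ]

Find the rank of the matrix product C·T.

First compute CT:
[[ 62, -24,  12,  12],
 [-31,  12,  -6,  -6],
 [-62,  24, -12, -12]]
Now row reduce the product.
R2 ← R2 + (1/2)·R1: [0, 0, 0, 0]
R3 ← R3 + R1: [0, 0, 0, 0]
1 nonzero row, so rank(CT) = 1.

1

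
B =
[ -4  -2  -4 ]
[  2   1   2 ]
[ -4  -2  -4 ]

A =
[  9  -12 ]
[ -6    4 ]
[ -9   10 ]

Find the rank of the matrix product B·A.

1

First compute BA:
[[ 12,   0],
 [ -6,   0],
 [ 12,   0]]
Now row reduce the product.
R2 ← R2 + (1/2)·R1: [0, 0]
R3 ← R3 − R1: [0, 0]
1 nonzero row, so rank(BA) = 1.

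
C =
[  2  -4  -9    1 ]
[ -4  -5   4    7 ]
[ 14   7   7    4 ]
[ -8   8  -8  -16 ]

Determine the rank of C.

4

Row reduce to echelon form.
R2 ← R2 + (2)·R1: [0, -13, -14, 9]
R3 ← R3 − (7)·R1: [0, 35, 70, -3]
R4 ← R4 + (4)·R1: [0, -8, -44, -12]
R3 ← R3 + (35/13)·R2: [0, 0, 420/13, 276/13]
R4 ← R4 − (8/13)·R2: [0, 0, -460/13, -228/13]
R4 ← R4 + (23/21)·R3: [0, 0, 0, 40/7]
Echelon form has 4 nonzero rows, so rank(C) = 4.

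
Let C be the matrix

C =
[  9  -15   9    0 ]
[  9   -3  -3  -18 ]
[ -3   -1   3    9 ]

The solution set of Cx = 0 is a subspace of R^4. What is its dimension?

Row reduce to echelon form.
R2 ← R2 − R1: [0, 12, -12, -18]
R3 ← R3 + (1/3)·R1: [0, -6, 6, 9]
R3 ← R3 + (1/2)·R2: [0, 0, 0, 0]
2 nonzero rows, so rank(C) = 2.
C has 4 columns; by rank–nullity, nullity = 4 − 2 = 2.

2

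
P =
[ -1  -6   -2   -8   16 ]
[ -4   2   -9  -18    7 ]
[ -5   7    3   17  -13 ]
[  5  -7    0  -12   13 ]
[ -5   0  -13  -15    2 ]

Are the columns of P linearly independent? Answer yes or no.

yes

Row reduce P to echelon form.
R2 ← R2 − (4)·R1: [0, 26, -1, 14, -57]
R3 ← R3 − (5)·R1: [0, 37, 13, 57, -93]
R4 ← R4 + (5)·R1: [0, -37, -10, -52, 93]
R5 ← R5 − (5)·R1: [0, 30, -3, 25, -78]
R3 ← R3 − (37/26)·R2: [0, 0, 375/26, 482/13, -309/26]
R4 ← R4 + (37/26)·R2: [0, 0, -297/26, -417/13, 309/26]
R5 ← R5 − (15/13)·R2: [0, 0, -24/13, 115/13, -159/13]
R4 ← R4 + (99/125)·R3: [0, 0, 0, -339/125, 309/125]
R5 ← R5 + (16/125)·R3: [0, 0, 0, 1699/125, -1719/125]
R5 ← R5 + (1699/339)·R4: [0, 0, 0, 0, -154/113]
5 pivots among 5 columns.
Every column is a pivot column, so the columns are linearly independent.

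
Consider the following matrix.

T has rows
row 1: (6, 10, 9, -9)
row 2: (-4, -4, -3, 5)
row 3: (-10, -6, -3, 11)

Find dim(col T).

2

Row reduce to echelon form.
R2 ← R2 + (2/3)·R1: [0, 8/3, 3, -1]
R3 ← R3 + (5/3)·R1: [0, 32/3, 12, -4]
R3 ← R3 − (4)·R2: [0, 0, 0, 0]
Echelon form has 2 nonzero rows, so rank(T) = 2.
The column space has dimension equal to the rank: 2.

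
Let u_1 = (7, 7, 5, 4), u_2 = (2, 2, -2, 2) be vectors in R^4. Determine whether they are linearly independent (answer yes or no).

yes

Form the matrix with these vectors as rows and row reduce.
R2 ← R2 − (2/7)·R1: [0, 0, -24/7, 6/7]
2 nonzero rows, so the 2 vectors span a space of dimension 2.
Since 2 = 2, the vectors are linearly independent.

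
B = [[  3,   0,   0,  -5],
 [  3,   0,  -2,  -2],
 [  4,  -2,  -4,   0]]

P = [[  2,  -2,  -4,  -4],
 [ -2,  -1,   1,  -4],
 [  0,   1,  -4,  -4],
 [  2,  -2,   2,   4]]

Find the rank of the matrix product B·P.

First compute BP:
[[ -4,   4, -22, -32],
 [  2,  -4,  -8, -12],
 [ 12, -10,  -2,   8]]
Now row reduce the product.
R2 ← R2 + (1/2)·R1: [0, -2, -19, -28]
R3 ← R3 + (3)·R1: [0, 2, -68, -88]
R3 ← R3 + R2: [0, 0, -87, -116]
3 nonzero rows, so rank(BP) = 3.

3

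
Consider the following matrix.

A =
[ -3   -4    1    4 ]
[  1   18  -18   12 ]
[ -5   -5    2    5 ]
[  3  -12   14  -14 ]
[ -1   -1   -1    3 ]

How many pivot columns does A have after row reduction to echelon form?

3

Row reduce to echelon form.
R2 ← R2 + (1/3)·R1: [0, 50/3, -53/3, 40/3]
R3 ← R3 − (5/3)·R1: [0, 5/3, 1/3, -5/3]
R4 ← R4 + R1: [0, -16, 15, -10]
R5 ← R5 − (1/3)·R1: [0, 1/3, -4/3, 5/3]
R3 ← R3 − (1/10)·R2: [0, 0, 21/10, -3]
R4 ← R4 + (24/25)·R2: [0, 0, -49/25, 14/5]
R5 ← R5 − (1/50)·R2: [0, 0, -49/50, 7/5]
R4 ← R4 + (14/15)·R3: [0, 0, 0, 0]
R5 ← R5 + (7/15)·R3: [0, 0, 0, 0]
Echelon form has 3 nonzero rows, so rank(A) = 3.
Each nonzero row contributes one pivot column: 3 pivot columns.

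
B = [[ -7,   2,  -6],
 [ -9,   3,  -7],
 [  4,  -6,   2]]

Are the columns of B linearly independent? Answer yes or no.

yes

Row reduce B to echelon form.
R2 ← R2 − (9/7)·R1: [0, 3/7, 5/7]
R3 ← R3 + (4/7)·R1: [0, -34/7, -10/7]
R3 ← R3 + (34/3)·R2: [0, 0, 20/3]
3 pivots among 3 columns.
Every column is a pivot column, so the columns are linearly independent.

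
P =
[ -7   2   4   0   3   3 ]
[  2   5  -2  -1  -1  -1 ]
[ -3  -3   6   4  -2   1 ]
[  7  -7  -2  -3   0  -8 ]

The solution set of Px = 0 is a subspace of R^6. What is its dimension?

2

Row reduce to echelon form.
R2 ← R2 + (2/7)·R1: [0, 39/7, -6/7, -1, -1/7, -1/7]
R3 ← R3 − (3/7)·R1: [0, -27/7, 30/7, 4, -23/7, -2/7]
R4 ← R4 + R1: [0, -5, 2, -3, 3, -5]
R3 ← R3 + (9/13)·R2: [0, 0, 48/13, 43/13, -44/13, -5/13]
R4 ← R4 + (35/39)·R2: [0, 0, 16/13, -152/39, 112/39, -200/39]
R4 ← R4 − (1/3)·R3: [0, 0, 0, -5, 4, -5]
4 nonzero rows, so rank(P) = 4.
P has 6 columns; by rank–nullity, nullity = 6 − 4 = 2.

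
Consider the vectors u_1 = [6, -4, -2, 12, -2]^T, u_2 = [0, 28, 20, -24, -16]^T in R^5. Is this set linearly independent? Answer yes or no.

yes

Form the matrix with these vectors as rows and row reduce.
2 nonzero rows, so the 2 vectors span a space of dimension 2.
Since 2 = 2, the vectors are linearly independent.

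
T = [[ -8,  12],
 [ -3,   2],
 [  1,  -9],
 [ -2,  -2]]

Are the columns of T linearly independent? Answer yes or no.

yes

Row reduce T to echelon form.
R2 ← R2 − (3/8)·R1: [0, -5/2]
R3 ← R3 + (1/8)·R1: [0, -15/2]
R4 ← R4 − (1/4)·R1: [0, -5]
R3 ← R3 − (3)·R2: [0, 0]
R4 ← R4 − (2)·R2: [0, 0]
2 pivots among 2 columns.
Every column is a pivot column, so the columns are linearly independent.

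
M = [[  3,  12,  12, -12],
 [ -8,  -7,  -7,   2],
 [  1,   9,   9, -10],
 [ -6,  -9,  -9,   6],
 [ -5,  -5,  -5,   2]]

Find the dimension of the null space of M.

Row reduce to echelon form.
R2 ← R2 + (8/3)·R1: [0, 25, 25, -30]
R3 ← R3 − (1/3)·R1: [0, 5, 5, -6]
R4 ← R4 + (2)·R1: [0, 15, 15, -18]
R5 ← R5 + (5/3)·R1: [0, 15, 15, -18]
R3 ← R3 − (1/5)·R2: [0, 0, 0, 0]
R4 ← R4 − (3/5)·R2: [0, 0, 0, 0]
R5 ← R5 − (3/5)·R2: [0, 0, 0, 0]
2 nonzero rows, so rank(M) = 2.
M has 4 columns; by rank–nullity, nullity = 4 − 2 = 2.

2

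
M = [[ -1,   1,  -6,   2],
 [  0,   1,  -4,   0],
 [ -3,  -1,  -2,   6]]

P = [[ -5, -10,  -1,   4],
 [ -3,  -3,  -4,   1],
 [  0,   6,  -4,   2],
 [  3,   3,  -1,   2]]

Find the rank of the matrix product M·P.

2

First compute MP:
[[  8, -23,  19, -11],
 [ -3, -27,  12,  -7],
 [ 36,  39,   9,  -5]]
Now row reduce the product.
R2 ← R2 + (3/8)·R1: [0, -285/8, 153/8, -89/8]
R3 ← R3 − (9/2)·R1: [0, 285/2, -153/2, 89/2]
R3 ← R3 + (4)·R2: [0, 0, 0, 0]
2 nonzero rows, so rank(MP) = 2.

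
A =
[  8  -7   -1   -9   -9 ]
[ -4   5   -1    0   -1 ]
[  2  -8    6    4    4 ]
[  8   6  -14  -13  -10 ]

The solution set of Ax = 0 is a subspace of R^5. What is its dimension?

Row reduce to echelon form.
R2 ← R2 + (1/2)·R1: [0, 3/2, -3/2, -9/2, -11/2]
R3 ← R3 − (1/4)·R1: [0, -25/4, 25/4, 25/4, 25/4]
R4 ← R4 − R1: [0, 13, -13, -4, -1]
R3 ← R3 + (25/6)·R2: [0, 0, 0, -25/2, -50/3]
R4 ← R4 − (26/3)·R2: [0, 0, 0, 35, 140/3]
R4 ← R4 + (14/5)·R3: [0, 0, 0, 0, 0]
3 nonzero rows, so rank(A) = 3.
A has 5 columns; by rank–nullity, nullity = 5 − 3 = 2.

2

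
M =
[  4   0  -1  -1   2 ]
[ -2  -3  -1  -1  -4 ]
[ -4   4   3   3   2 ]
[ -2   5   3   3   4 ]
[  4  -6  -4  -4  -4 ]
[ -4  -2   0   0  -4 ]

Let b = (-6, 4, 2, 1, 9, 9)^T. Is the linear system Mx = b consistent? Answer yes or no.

no

Row reduce the augmented matrix [M | b].
R2 ← R2 + (1/2)·R1: [0, -3, -3/2, -3/2, -3, 1]
R3 ← R3 + R1: [0, 4, 2, 2, 4, -4]
R4 ← R4 + (1/2)·R1: [0, 5, 5/2, 5/2, 5, -2]
R5 ← R5 − R1: [0, -6, -3, -3, -6, 15]
R6 ← R6 + R1: [0, -2, -1, -1, -2, 3]
R3 ← R3 + (4/3)·R2: [0, 0, 0, 0, 0, -8/3]
R4 ← R4 + (5/3)·R2: [0, 0, 0, 0, 0, -1/3]
R5 ← R5 − (2)·R2: [0, 0, 0, 0, 0, 13]
R6 ← R6 − (2/3)·R2: [0, 0, 0, 0, 0, 7/3]
R4 ← R4 − (1/8)·R3: [0, 0, 0, 0, 0, 0]
R5 ← R5 + (39/8)·R3: [0, 0, 0, 0, 0, 0]
R6 ← R6 + (7/8)·R3: [0, 0, 0, 0, 0, 0]
The echelon form has 3 nonzero rows; the last pivot sits in the augmented column, so rank(M) = 2 but rank([M|b]) = 3.
Since the ranks differ, the system is inconsistent.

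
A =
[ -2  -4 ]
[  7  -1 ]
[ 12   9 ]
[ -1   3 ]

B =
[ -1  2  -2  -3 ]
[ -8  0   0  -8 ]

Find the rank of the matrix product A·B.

First compute AB:
[[ 34,  -4,   4,  38],
 [  1,  14, -14, -13],
 [-84,  24, -24, -108],
 [-23,  -2,   2, -21]]
Now row reduce the product.
R2 ← R2 − (1/34)·R1: [0, 240/17, -240/17, -240/17]
R3 ← R3 + (42/17)·R1: [0, 240/17, -240/17, -240/17]
R4 ← R4 + (23/34)·R1: [0, -80/17, 80/17, 80/17]
R3 ← R3 − R2: [0, 0, 0, 0]
R4 ← R4 + (1/3)·R2: [0, 0, 0, 0]
2 nonzero rows, so rank(AB) = 2.

2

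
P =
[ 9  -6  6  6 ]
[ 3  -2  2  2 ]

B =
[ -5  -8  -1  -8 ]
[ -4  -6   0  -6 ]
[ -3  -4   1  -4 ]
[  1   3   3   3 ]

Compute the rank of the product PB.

1

First compute PB:
[[-33, -42,  15, -42],
 [-11, -14,   5, -14]]
Now row reduce the product.
R2 ← R2 − (1/3)·R1: [0, 0, 0, 0]
1 nonzero row, so rank(PB) = 1.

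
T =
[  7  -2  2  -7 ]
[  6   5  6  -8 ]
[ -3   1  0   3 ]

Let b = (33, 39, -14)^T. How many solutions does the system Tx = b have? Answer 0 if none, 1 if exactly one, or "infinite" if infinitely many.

Row reduce the augmented matrix [T | b].
R2 ← R2 − (6/7)·R1: [0, 47/7, 30/7, -2, 75/7]
R3 ← R3 + (3/7)·R1: [0, 1/7, 6/7, 0, 1/7]
R3 ← R3 − (1/47)·R2: [0, 0, 36/47, 2/47, -4/47]
The echelon form has 3 nonzero rows, and every pivot lies in the first 4 columns, so rank(T) = rank([T|b]) = 3.
The system is consistent.
rank = 3 < 4 unknowns, so there are infinitely many solutions.

infinite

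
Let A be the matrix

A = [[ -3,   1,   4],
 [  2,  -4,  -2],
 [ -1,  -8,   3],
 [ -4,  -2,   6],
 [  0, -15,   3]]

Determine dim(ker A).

Row reduce to echelon form.
R2 ← R2 + (2/3)·R1: [0, -10/3, 2/3]
R3 ← R3 − (1/3)·R1: [0, -25/3, 5/3]
R4 ← R4 − (4/3)·R1: [0, -10/3, 2/3]
R3 ← R3 − (5/2)·R2: [0, 0, 0]
R4 ← R4 − R2: [0, 0, 0]
R5 ← R5 − (9/2)·R2: [0, 0, 0]
2 nonzero rows, so rank(A) = 2.
A has 3 columns; by rank–nullity, nullity = 3 − 2 = 1.

1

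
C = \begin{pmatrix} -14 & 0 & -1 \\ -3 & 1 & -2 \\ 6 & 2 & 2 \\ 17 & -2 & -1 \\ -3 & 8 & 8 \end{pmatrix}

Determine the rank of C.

3

Row reduce to echelon form.
R2 ← R2 − (3/14)·R1: [0, 1, -25/14]
R3 ← R3 + (3/7)·R1: [0, 2, 11/7]
R4 ← R4 + (17/14)·R1: [0, -2, -31/14]
R5 ← R5 − (3/14)·R1: [0, 8, 115/14]
R3 ← R3 − (2)·R2: [0, 0, 36/7]
R4 ← R4 + (2)·R2: [0, 0, -81/14]
R5 ← R5 − (8)·R2: [0, 0, 45/2]
R4 ← R4 + (9/8)·R3: [0, 0, 0]
R5 ← R5 − (35/8)·R3: [0, 0, 0]
Echelon form has 3 nonzero rows, so rank(C) = 3.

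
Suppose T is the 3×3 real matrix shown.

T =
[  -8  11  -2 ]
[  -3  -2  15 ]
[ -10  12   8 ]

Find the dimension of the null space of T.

Row reduce to echelon form.
R2 ← R2 − (3/8)·R1: [0, -49/8, 63/4]
R3 ← R3 − (5/4)·R1: [0, -7/4, 21/2]
R3 ← R3 − (2/7)·R2: [0, 0, 6]
3 nonzero rows, so rank(T) = 3.
T has 3 columns; by rank–nullity, nullity = 3 − 3 = 0.

0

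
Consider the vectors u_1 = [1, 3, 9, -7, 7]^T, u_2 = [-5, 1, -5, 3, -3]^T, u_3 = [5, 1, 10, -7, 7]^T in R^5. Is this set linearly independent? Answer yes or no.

no

Form the matrix with these vectors as rows and row reduce.
R2 ← R2 + (5)·R1: [0, 16, 40, -32, 32]
R3 ← R3 − (5)·R1: [0, -14, -35, 28, -28]
R3 ← R3 + (7/8)·R2: [0, 0, 0, 0, 0]
2 nonzero rows, so the 3 vectors span a space of dimension 2.
Since 2 < 3, the vectors are linearly dependent.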